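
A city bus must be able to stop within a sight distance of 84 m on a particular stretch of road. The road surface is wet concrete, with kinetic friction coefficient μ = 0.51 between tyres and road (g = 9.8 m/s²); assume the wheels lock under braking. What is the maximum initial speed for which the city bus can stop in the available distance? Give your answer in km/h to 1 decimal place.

Maximum speed ≈ 104.3 km/h

a = μg = 0.51 × 9.8 = 4.998 m/s².
v²/(2a) = d ⇒ v = √(2 × 4.998 × 84) = √839.66 = 28.9769 m/s.
28.9769 m/s × 3.6 = 104.317 km/h.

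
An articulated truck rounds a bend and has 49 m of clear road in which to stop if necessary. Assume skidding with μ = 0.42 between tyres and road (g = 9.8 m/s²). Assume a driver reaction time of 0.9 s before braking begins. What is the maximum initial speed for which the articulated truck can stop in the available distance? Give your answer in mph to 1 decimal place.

Maximum speed ≈ 37.4 mph

a = μg = 0.42 × 9.8 = 4.116 m/s².
Stopping distance: v·t_r + v²/(2a) = 49 with t_r = 0.9 s and a = 4.116 m/s².
So v² + 7.409 v − 403.37 = 0.
Positive root: v = −a·t_r + √((a·t_r)² + 2a·d) = −3.704 + √(13.720 + 403.37) = 16.7188 m/s.
16.7188 m/s ÷ 0.44704 = 37.399 mph.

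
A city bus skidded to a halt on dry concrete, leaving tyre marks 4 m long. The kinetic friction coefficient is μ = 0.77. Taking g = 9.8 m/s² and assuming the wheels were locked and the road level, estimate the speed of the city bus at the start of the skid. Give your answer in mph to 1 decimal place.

Initial speed ≈ 17.4 mph

Deceleration a = μg = 0.77 × 9.8 = 7.546 m/s².
v = √(2a·d) = √(2 × 7.546 × 4) = √60.368 = 7.7697 m/s.
= 7.7697 ÷ 0.44704 = 17.380 mph.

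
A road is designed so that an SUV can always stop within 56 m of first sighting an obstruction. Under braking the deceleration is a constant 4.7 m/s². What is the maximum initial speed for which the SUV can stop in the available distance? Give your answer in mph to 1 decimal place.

v²/(2a) = d ⇒ v = √(2 × 4.700 × 56) = √526.40 = 22.9434 m/s.
22.9434 m/s ÷ 0.44704 = 51.323 mph.

Maximum speed ≈ 51.3 mph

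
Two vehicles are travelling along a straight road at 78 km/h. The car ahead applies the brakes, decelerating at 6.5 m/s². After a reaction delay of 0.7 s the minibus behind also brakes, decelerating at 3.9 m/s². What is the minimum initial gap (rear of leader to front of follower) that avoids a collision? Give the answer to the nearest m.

Minimum gap ≈ 39 m

78 km/h ÷ 3.6 = 21.6667 m/s.
Leader travels v²/(2a_L) = 469.446 / 13.000 = 36.111 m before stopping.
Follower covers v·t_r = 21.6667 × 0.7 = 15.167 m while reacting, then v²/(2a_F) = 469.446 / 7.800 = 60.185 m while braking, for a total of 15.167 + 60.185 = 75.352 m.
Since a_F ≤ a_L and the follower starts braking later, the follower is never slower than the leader, so the closest approach is when both have stopped.
Minimum gap = 75.352 − 36.111 = 39.241 m.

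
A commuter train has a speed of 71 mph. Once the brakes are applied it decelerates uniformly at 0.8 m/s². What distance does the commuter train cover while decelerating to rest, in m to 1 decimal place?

Braking distance ≈ 629.6 m

71 mph × 0.44704 = 31.7398 m/s.
Braking distance = v²/(2a) = 31.7398² / (2 × 0.800) = 1007.415 / 1.600 = 629.634 m.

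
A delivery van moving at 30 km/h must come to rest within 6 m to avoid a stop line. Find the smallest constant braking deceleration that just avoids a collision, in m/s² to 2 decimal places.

30 km/h ÷ 3.6 = 8.3333 m/s.
v² = 2a·d ⇒ a = v²/(2d) = 8.3333² / (2 × 6.000) = 69.444 / 12.000 = 5.7870 m/s².

Required deceleration ≈ 5.79 m/s²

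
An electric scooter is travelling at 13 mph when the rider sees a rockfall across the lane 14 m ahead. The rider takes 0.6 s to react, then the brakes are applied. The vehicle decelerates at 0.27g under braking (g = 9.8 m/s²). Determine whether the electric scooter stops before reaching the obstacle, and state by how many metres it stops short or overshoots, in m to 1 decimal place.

Yes — it stops 4.1 m short of the obstacle

13 mph × 0.44704 = 5.8115 m/s.
a = 0.27 × 9.8 = 2.646 m/s².
Reaction distance = 5.8115 × 0.6 = 3.487 m.
Braking distance = v²/(2a) = 33.774 / 5.292 = 6.382 m.
Total stopping distance = 3.487 + 6.382 = 9.869 m, vs 14 m available — it stops with 14 − 9.869 = 4.131 m to spare.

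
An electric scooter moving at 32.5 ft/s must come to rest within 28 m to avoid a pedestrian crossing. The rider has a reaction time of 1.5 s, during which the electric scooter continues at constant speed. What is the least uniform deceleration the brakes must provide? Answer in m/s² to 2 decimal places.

32.5 ft/s × 0.3048 = 9.9060 m/s.
Distance covered during reaction = 9.9060 × 1.5 = 14.859 m.
Distance available for braking: 28 − 14.859 = 13.141 m.
v² = 2a·d ⇒ a = v²/(2d) = 9.9060² / (2 × 13.141) = 98.129 / 26.282 = 3.7337 m/s².

Required deceleration ≈ 3.73 m/s²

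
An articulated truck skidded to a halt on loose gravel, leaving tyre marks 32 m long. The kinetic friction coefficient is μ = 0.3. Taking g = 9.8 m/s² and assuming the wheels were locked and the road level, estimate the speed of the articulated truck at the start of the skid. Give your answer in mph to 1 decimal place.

Initial speed ≈ 30.7 mph

Deceleration a = μg = 0.3 × 9.8 = 2.940 m/s².
v = √(2a·d) = √(2 × 2.940 × 32) = √188.160 = 13.7171 m/s.
= 13.7171 ÷ 0.44704 = 30.684 mph.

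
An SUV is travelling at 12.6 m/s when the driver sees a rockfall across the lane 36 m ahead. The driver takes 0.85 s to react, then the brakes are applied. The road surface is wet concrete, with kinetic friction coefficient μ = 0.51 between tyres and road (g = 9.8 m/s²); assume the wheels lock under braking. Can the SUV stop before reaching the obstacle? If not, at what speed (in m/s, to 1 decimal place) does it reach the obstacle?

Yes — it stops about 9.4 m short of the obstacle, so it never reaches it

a = μg = 0.51 × 9.8 = 4.998 m/s².
Reaction distance = 12.6000 × 0.85 = 10.710 m.
Braking distance = v²/(2a) = 158.760 / 9.996 = 15.882 m.
Total stopping distance = 10.710 + 15.882 = 26.592 m, vs 36 m available — it stops with 36 − 26.592 = 9.408 m to spare.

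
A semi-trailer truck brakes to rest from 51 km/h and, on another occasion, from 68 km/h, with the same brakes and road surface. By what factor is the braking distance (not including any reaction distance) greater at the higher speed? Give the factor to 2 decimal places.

Factor ≈ 1.78

Braking distance d = v²/(2a), so with a fixed, d ∝ v².
Factor = (68/51)² = 1.3333² = 1.7777.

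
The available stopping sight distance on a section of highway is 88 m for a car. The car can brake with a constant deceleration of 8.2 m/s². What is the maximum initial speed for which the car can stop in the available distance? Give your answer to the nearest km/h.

v²/(2a) = d ⇒ v = √(2 × 8.200 × 88) = √1443.20 = 37.9895 m/s.
37.9895 m/s × 3.6 = 136.762 km/h.

Maximum speed ≈ 137 km/h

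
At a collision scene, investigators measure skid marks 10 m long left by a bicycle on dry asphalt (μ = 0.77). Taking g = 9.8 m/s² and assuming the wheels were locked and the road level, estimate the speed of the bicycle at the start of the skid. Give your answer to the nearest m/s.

Deceleration a = μg = 0.77 × 9.8 = 7.546 m/s².
v = √(2a·d) = √(2 × 7.546 × 10) = √150.920 = 12.2850 m/s.

Initial speed ≈ 12 m/s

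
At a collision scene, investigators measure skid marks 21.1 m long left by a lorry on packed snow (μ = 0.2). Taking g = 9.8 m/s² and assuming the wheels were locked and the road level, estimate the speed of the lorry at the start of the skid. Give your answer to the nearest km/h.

Deceleration a = μg = 0.2 × 9.8 = 1.960 m/s².
v = √(2a·d) = √(2 × 1.960 × 21.1) = √82.712 = 9.0946 m/s.
= 9.0946 × 3.6 = 32.741 km/h.

Initial speed ≈ 33 km/h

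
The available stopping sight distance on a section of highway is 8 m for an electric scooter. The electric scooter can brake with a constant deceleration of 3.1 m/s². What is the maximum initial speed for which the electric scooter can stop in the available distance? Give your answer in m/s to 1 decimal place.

v²/(2a) = d ⇒ v = √(2 × 3.100 × 8) = √49.60 = 7.0427 m/s.

Maximum speed ≈ 7.0 m/s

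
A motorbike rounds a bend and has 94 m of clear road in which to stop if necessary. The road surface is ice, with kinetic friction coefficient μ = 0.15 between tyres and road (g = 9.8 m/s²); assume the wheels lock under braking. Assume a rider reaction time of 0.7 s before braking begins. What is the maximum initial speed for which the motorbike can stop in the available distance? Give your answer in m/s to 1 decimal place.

Maximum speed ≈ 15.6 m/s

a = μg = 0.15 × 9.8 = 1.470 m/s².
Stopping distance: v·t_r + v²/(2a) = 94 with t_r = 0.7 s and a = 1.470 m/s².
So v² + 2.058 v − 276.36 = 0.
Positive root: v = −a·t_r + √((a·t_r)² + 2a·d) = −1.029 + √(1.059 + 276.36) = 15.6269 m/s.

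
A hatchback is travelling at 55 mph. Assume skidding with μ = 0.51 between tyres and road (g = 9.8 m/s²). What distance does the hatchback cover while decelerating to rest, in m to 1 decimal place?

55 mph × 0.44704 = 24.5872 m/s.
a = μg = 0.51 × 9.8 = 4.998 m/s².
Braking distance = v²/(2a) = 24.5872² / (2 × 4.998) = 604.530 / 9.996 = 60.477 m.

Braking distance ≈ 60.5 m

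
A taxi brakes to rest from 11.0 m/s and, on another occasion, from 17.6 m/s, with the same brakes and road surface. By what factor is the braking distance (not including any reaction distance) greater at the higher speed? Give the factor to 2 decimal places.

Braking distance d = v²/(2a), so with a fixed, d ∝ v².
Factor = (17.6/11.0)² = 1.6000² = 2.5600.

Factor ≈ 2.56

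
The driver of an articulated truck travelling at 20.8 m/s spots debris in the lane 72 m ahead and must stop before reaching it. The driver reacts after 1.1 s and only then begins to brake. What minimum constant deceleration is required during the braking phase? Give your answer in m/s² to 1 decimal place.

Distance covered during reaction = 20.8000 × 1.1 = 22.880 m.
Distance available for braking: 72 − 22.880 = 49.120 m.
v² = 2a·d ⇒ a = v²/(2d) = 20.8000² / (2 × 49.120) = 432.640 / 98.240 = 4.4039 m/s².

Required deceleration ≈ 4.4 m/s²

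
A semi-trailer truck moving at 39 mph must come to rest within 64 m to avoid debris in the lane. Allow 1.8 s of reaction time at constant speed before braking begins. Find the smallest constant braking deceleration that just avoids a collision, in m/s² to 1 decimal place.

39 mph × 0.44704 = 17.4346 m/s.
Distance covered during reaction = 17.4346 × 1.8 = 31.382 m.
Distance available for braking: 64 − 31.382 = 32.618 m.
v² = 2a·d ⇒ a = v²/(2d) = 17.4346² / (2 × 32.618) = 303.965 / 65.236 = 4.6595 m/s².

Required deceleration ≈ 4.7 m/s²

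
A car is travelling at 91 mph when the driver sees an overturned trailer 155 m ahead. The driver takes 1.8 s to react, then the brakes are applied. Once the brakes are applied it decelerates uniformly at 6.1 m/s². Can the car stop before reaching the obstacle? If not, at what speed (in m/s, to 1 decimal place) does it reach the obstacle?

91 mph × 0.44704 = 40.6806 m/s.
Reaction distance = 40.6806 × 1.8 = 73.225 m.
Braking distance needed to stop: v²/(2a) = 1654.911 / 12.200 = 135.648 m, so total needed = 73.225 + 135.648 = 208.873 m > 155 m — it cannot stop.
Distance remaining when braking begins: 155 − 73.225 = 81.775 m.
v² = v₀² − 2a·d = 1654.911 − 2 × 6.100 × 81.775 = 657.256 m²/s².
v = √657.256 = 25.637 m/s.

No — it strikes the obstacle at 25.6 m/s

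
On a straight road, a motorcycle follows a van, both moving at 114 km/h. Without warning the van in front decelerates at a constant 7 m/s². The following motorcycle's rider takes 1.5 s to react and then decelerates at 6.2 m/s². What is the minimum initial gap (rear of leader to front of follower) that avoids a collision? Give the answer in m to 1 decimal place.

Minimum gap ≈ 56.7 m

114 km/h ÷ 3.6 = 31.6667 m/s.
Leader travels v²/(2a_L) = 1002.780 / 14.000 = 71.627 m before stopping.
Follower covers v·t_r = 31.6667 × 1.5 = 47.500 m while reacting, then v²/(2a_F) = 1002.780 / 12.400 = 80.869 m while braking, for a total of 47.500 + 80.869 = 128.369 m.
Since a_F ≤ a_L and the follower starts braking later, the follower is never slower than the leader, so the closest approach is when both have stopped.
Minimum gap = 128.369 − 71.627 = 56.742 m.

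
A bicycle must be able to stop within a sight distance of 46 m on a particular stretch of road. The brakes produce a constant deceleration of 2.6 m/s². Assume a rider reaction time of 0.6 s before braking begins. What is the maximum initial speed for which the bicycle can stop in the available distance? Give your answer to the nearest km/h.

Stopping distance: v·t_r + v²/(2a) = 46 with t_r = 0.6 s and a = 2.600 m/s².
So v² + 3.120 v − 239.20 = 0.
Positive root: v = −a·t_r + √((a·t_r)² + 2a·d) = −1.560 + √(2.434 + 239.20) = 13.9846 m/s.
13.9846 m/s × 3.6 = 50.345 km/h.

Maximum speed ≈ 50 km/h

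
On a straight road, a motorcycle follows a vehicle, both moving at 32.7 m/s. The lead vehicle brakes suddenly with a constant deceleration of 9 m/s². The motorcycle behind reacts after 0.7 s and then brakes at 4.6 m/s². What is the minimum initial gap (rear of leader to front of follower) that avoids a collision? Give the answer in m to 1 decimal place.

Minimum gap ≈ 79.7 m

Leader travels v²/(2a_L) = 1069.290 / 18.000 = 59.405 m before stopping.
Follower covers v·t_r = 32.7000 × 0.7 = 22.890 m while reacting, then v²/(2a_F) = 1069.290 / 9.200 = 116.227 m while braking, for a total of 22.890 + 116.227 = 139.117 m.
Since a_F ≤ a_L and the follower starts braking later, the follower is never slower than the leader, so the closest approach is when both have stopped.
Minimum gap = 139.117 − 59.405 = 79.712 m.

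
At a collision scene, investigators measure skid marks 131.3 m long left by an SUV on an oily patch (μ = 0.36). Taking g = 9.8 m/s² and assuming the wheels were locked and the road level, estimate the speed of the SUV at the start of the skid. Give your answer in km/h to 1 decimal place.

Initial speed ≈ 109.6 km/h

Deceleration a = μg = 0.36 × 9.8 = 3.528 m/s².
v = √(2a·d) = √(2 × 3.528 × 131.3) = √926.453 = 30.4377 m/s.
= 30.4377 × 3.6 = 109.576 km/h.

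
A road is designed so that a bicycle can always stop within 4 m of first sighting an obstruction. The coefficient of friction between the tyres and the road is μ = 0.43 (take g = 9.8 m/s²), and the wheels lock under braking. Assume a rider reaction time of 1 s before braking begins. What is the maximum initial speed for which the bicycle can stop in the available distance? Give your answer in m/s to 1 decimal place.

Maximum speed ≈ 3.0 m/s

a = μg = 0.43 × 9.8 = 4.214 m/s².
Stopping distance: v·t_r + v²/(2a) = 4 with t_r = 1 s and a = 4.214 m/s².
So v² + 8.428 v − 33.71 = 0.
Positive root: v = −a·t_r + √((a·t_r)² + 2a·d) = −4.214 + √(17.758 + 33.71) = 2.9601 m/s.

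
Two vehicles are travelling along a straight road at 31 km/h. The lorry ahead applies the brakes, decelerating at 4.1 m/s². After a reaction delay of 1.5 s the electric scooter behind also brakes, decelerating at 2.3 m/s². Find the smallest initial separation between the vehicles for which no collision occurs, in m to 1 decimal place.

Minimum gap ≈ 20.0 m

31 km/h ÷ 3.6 = 8.6111 m/s.
Leader travels v²/(2a_L) = 74.151 / 8.200 = 9.043 m before stopping.
Follower covers v·t_r = 8.6111 × 1.5 = 12.917 m while reacting, then v²/(2a_F) = 74.151 / 4.600 = 16.120 m while braking, for a total of 12.917 + 16.120 = 29.037 m.
Since a_F ≤ a_L and the follower starts braking later, the follower is never slower than the leader, so the closest approach is when both have stopped.
Minimum gap = 29.037 − 9.043 = 19.994 m.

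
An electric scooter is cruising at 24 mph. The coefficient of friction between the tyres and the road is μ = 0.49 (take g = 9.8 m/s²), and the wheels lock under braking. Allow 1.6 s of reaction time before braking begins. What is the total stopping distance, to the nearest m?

Total stopping distance ≈ 29 m

24 mph × 0.44704 = 10.7290 m/s.
a = μg = 0.49 × 9.8 = 4.802 m/s².
Reaction distance = v·t_r = 10.7290 × 1.6 = 17.166 m.
Braking distance = v²/(2a) = 10.7290² / (2 × 4.802) = 115.111 / 9.604 = 11.986 m.
Total = 17.166 + 11.986 = 29.152 m.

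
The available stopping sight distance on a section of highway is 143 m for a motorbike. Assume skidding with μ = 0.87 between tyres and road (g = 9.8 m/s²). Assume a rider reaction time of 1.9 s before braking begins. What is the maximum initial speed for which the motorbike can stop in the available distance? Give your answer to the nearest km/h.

a = μg = 0.87 × 9.8 = 8.526 m/s².
Stopping distance: v·t_r + v²/(2a) = 143 with t_r = 1.9 s and a = 8.526 m/s².
So v² + 32.399 v − 2438.44 = 0.
Positive root: v = −a·t_r + √((a·t_r)² + 2a·d) = −16.199 + √(262.408 + 2438.44) = 35.7707 m/s.
35.7707 m/s × 3.6 = 128.775 km/h.

Maximum speed ≈ 129 km/h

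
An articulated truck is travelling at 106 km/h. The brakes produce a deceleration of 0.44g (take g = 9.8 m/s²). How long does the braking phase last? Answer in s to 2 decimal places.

106 km/h ÷ 3.6 = 29.4444 m/s.
a = 0.44 × 9.8 = 4.312 m/s².
Braking time = v/a = 29.4444 / 4.312 = 6.828 s.

Braking time ≈ 6.83 s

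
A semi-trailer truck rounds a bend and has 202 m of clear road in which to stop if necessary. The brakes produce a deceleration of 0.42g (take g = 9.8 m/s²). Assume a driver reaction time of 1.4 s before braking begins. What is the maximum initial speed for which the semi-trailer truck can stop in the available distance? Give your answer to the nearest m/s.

a = 0.42 × 9.8 = 4.116 m/s².
Stopping distance: v·t_r + v²/(2a) = 202 with t_r = 1.4 s and a = 4.116 m/s².
So v² + 11.525 v − 1662.86 = 0.
Positive root: v = −a·t_r + √((a·t_r)² + 2a·d) = −5.762 + √(33.201 + 1662.86) = 35.4213 m/s.

Maximum speed ≈ 35 m/s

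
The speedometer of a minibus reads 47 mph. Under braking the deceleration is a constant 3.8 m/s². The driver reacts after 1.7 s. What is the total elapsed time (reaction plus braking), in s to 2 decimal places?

47 mph × 0.44704 = 21.0109 m/s.
Braking time = v/a = 21.0109 / 3.800 = 5.529 s.
Total = 1.7 + 5.529 = 7.229 s.

Total time ≈ 7.23 s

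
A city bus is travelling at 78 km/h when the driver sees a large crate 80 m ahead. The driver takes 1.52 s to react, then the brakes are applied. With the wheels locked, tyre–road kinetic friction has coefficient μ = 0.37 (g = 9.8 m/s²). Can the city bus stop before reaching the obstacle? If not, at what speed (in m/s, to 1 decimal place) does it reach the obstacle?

78 km/h ÷ 3.6 = 21.6667 m/s.
a = μg = 0.37 × 9.8 = 3.626 m/s².
Reaction distance = 21.6667 × 1.52 = 32.933 m.
Braking distance needed to stop: v²/(2a) = 469.446 / 7.252 = 64.733 m, so total needed = 32.933 + 64.733 = 97.666 m > 80 m — it cannot stop.
Distance remaining when braking begins: 80 − 32.933 = 47.067 m.
v² = v₀² − 2a·d = 469.446 − 2 × 3.626 × 47.067 = 128.116 m²/s².
v = √128.116 = 11.319 m/s.

No — it strikes the obstacle at 11.3 m/s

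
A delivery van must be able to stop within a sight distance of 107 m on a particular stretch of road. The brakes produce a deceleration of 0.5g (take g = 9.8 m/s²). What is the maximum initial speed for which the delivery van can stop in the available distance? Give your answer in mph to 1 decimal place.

a = 0.5 × 9.8 = 4.900 m/s².
v²/(2a) = d ⇒ v = √(2 × 4.900 × 107) = √1048.60 = 32.3821 m/s.
32.3821 m/s ÷ 0.44704 = 72.437 mph.

Maximum speed ≈ 72.4 mph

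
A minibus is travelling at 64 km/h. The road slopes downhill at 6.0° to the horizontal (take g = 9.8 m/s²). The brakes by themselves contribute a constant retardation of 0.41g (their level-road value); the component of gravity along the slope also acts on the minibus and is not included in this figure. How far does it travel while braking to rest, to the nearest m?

Braking distance ≈ 53 m

64 km/h ÷ 3.6 = 17.7778 m/s.
a = 0.41 × 9.8 = 4.018 m/s².
Gravity along the downhill slope reduces the braking deceleration: a_eff = 4.018 − 9.8·sin 6.0° = 4.018 − 1.024 = 2.994 m/s².
Braking distance = v²/(2a) = 17.7778² / (2 × 2.994) = 316.050 / 5.988 = 52.781 m.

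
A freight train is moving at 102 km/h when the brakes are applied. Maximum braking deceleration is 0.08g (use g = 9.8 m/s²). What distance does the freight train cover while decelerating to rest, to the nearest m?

Braking distance ≈ 512 m

102 km/h ÷ 3.6 = 28.3333 m/s.
a = 0.08 × 9.8 = 0.784 m/s².
Braking distance = v²/(2a) = 28.3333² / (2 × 0.784) = 802.776 / 1.568 = 511.974 m.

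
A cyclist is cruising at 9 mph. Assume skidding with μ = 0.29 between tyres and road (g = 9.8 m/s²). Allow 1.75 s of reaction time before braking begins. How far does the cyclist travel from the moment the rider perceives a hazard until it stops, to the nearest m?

9 mph × 0.44704 = 4.0234 m/s.
a = μg = 0.29 × 9.8 = 2.842 m/s².
Reaction distance = v·t_r = 4.0234 × 1.75 = 7.041 m.
Braking distance = v²/(2a) = 4.0234² / (2 × 2.842) = 16.188 / 5.684 = 2.848 m.
Total = 7.041 + 2.848 = 9.889 m.

Total stopping distance ≈ 10 m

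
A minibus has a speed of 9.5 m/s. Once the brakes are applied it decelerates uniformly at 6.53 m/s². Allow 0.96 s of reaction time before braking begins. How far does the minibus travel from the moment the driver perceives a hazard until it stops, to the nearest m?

Total stopping distance ≈ 16 m

Reaction distance = v·t_r = 9.5000 × 0.96 = 9.120 m.
Braking distance = v²/(2a) = 9.5000² / (2 × 6.530) = 90.250 / 13.060 = 6.910 m.
Total = 9.120 + 6.910 = 16.030 m.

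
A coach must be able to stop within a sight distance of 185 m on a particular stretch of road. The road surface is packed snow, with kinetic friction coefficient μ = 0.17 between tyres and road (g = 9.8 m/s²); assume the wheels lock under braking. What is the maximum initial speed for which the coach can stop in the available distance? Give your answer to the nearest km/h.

Maximum speed ≈ 89 km/h

a = μg = 0.17 × 9.8 = 1.666 m/s².
v²/(2a) = d ⇒ v = √(2 × 1.666 × 185) = √616.42 = 24.8278 m/s.
24.8278 m/s × 3.6 = 89.380 km/h.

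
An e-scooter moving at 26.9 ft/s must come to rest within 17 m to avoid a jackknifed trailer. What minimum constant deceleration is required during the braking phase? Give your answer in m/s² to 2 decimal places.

Required deceleration ≈ 1.98 m/s²

26.9 ft/s × 0.3048 = 8.1991 m/s.
v² = 2a·d ⇒ a = v²/(2d) = 8.1991² / (2 × 17.000) = 67.225 / 34.000 = 1.9772 m/s².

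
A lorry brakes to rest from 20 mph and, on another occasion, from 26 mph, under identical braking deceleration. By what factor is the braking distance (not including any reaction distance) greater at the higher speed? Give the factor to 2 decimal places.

Braking distance d = v²/(2a), so with a fixed, d ∝ v².
Factor = (26/20)² = 1.3000² = 1.6900.

Factor ≈ 1.69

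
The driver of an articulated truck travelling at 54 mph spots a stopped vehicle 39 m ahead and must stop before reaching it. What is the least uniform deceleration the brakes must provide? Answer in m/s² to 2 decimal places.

Required deceleration ≈ 7.47 m/s²

54 mph × 0.44704 = 24.1402 m/s.
v² = 2a·d ⇒ a = v²/(2d) = 24.1402² / (2 × 39.000) = 582.749 / 78.000 = 7.4711 m/s².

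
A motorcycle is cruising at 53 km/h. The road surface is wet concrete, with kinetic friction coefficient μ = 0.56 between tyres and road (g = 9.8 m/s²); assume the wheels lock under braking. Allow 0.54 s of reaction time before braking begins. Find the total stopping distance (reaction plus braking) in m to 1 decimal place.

Total stopping distance ≈ 27.7 m

53 km/h ÷ 3.6 = 14.7222 m/s.
a = μg = 0.56 × 9.8 = 5.488 m/s².
Reaction distance = v·t_r = 14.7222 × 0.54 = 7.950 m.
Braking distance = v²/(2a) = 14.7222² / (2 × 5.488) = 216.743 / 10.976 = 19.747 m.
Total = 7.950 + 19.747 = 27.697 m.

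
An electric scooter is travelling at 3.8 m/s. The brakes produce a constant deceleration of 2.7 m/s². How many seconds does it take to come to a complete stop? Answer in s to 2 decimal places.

Braking time = v/a = 3.8000 / 2.700 = 1.407 s.

Braking time ≈ 1.41 s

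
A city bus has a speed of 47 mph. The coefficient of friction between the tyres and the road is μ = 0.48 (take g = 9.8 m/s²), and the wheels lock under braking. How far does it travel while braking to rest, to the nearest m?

47 mph × 0.44704 = 21.0109 m/s.
a = μg = 0.48 × 9.8 = 4.704 m/s².
Braking distance = v²/(2a) = 21.0109² / (2 × 4.704) = 441.458 / 9.408 = 46.924 m.

Braking distance ≈ 47 m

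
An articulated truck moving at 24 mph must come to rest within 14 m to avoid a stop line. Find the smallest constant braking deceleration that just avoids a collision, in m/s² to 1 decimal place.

Required deceleration ≈ 4.1 m/s²

24 mph × 0.44704 = 10.7290 m/s.
v² = 2a·d ⇒ a = v²/(2d) = 10.7290² / (2 × 14.000) = 115.111 / 28.000 = 4.1111 m/s².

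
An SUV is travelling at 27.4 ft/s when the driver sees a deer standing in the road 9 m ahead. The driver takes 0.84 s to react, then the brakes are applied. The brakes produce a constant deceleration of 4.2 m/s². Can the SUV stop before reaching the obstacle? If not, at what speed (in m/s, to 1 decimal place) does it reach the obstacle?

No — it strikes the obstacle at 7.3 m/s

27.4 ft/s × 0.3048 = 8.3515 m/s.
Reaction distance = 8.3515 × 0.84 = 7.015 m.
Braking distance needed to stop: v²/(2a) = 69.748 / 8.400 = 8.303 m, so total needed = 7.015 + 8.303 = 15.318 m > 9 m — it cannot stop.
Distance remaining when braking begins: 9 − 7.015 = 1.985 m.
v² = v₀² − 2a·d = 69.748 − 2 × 4.200 × 1.985 = 53.074 m²/s².
v = √53.074 = 7.285 m/s.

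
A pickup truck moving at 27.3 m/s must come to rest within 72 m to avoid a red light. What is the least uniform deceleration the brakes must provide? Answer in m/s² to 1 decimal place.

v² = 2a·d ⇒ a = v²/(2d) = 27.3000² / (2 × 72.000) = 745.290 / 144.000 = 5.1756 m/s².

Required deceleration ≈ 5.2 m/s²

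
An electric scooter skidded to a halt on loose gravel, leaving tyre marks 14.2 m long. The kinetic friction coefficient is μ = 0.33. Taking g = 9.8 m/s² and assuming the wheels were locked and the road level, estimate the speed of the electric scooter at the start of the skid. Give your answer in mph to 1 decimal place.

Initial speed ≈ 21.4 mph

Deceleration a = μg = 0.33 × 9.8 = 3.234 m/s².
v = √(2a·d) = √(2 × 3.234 × 14.2) = √91.846 = 9.5836 m/s.
= 9.5836 ÷ 0.44704 = 21.438 mph.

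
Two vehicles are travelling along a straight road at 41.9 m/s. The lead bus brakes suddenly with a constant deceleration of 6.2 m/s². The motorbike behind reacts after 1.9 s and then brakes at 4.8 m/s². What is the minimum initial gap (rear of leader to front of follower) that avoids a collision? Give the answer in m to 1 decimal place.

Minimum gap ≈ 120.9 m

Leader travels v²/(2a_L) = 1755.610 / 12.400 = 141.581 m before stopping.
Follower covers v·t_r = 41.9000 × 1.9 = 79.610 m while reacting, then v²/(2a_F) = 1755.610 / 9.600 = 182.876 m while braking, for a total of 79.610 + 182.876 = 262.486 m.
Since a_F ≤ a_L and the follower starts braking later, the follower is never slower than the leader, so the closest approach is when both have stopped.
Minimum gap = 262.486 − 141.581 = 120.905 m.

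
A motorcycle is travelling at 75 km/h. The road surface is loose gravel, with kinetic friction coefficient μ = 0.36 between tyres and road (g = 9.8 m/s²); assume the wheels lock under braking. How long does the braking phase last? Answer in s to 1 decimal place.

75 km/h ÷ 3.6 = 20.8333 m/s.
a = μg = 0.36 × 9.8 = 3.528 m/s².
Braking time = v/a = 20.8333 / 3.528 = 5.905 s.

Braking time ≈ 5.9 s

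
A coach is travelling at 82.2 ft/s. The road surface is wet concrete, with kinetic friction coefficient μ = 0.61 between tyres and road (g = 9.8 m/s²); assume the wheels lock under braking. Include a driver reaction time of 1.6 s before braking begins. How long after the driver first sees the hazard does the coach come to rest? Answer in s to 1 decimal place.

Total time ≈ 5.8 s

82.2 ft/s × 0.3048 = 25.0546 m/s.
a = μg = 0.61 × 9.8 = 5.978 m/s².
Braking time = v/a = 25.0546 / 5.978 = 4.191 s.
Total = 1.6 + 4.191 = 5.791 s.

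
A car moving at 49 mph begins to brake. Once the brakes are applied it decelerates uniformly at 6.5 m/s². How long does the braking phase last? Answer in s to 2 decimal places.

Braking time ≈ 3.37 s

49 mph × 0.44704 = 21.9050 m/s.
Braking time = v/a = 21.9050 / 6.500 = 3.370 s.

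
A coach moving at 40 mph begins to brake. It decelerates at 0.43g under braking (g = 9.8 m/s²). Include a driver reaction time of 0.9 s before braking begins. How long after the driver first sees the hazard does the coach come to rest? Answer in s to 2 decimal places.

40 mph × 0.44704 = 17.8816 m/s.
a = 0.43 × 9.8 = 4.214 m/s².
Braking time = v/a = 17.8816 / 4.214 = 4.243 s.
Total = 0.9 + 4.243 = 5.143 s.

Total time ≈ 5.14 s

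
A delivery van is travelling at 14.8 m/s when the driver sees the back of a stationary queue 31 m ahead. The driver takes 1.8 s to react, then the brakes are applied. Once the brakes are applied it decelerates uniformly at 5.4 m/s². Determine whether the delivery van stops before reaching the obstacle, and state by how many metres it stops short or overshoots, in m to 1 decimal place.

Reaction distance = 14.8000 × 1.8 = 26.640 m.
Braking distance = v²/(2a) = 219.040 / 10.800 = 20.281 m.
Total stopping distance = 26.640 + 20.281 = 46.921 m, vs 31 m available — it cannot stop in time and overshoots by 46.921 − 31 = 15.921 m.

No — it overshoots by 15.9 m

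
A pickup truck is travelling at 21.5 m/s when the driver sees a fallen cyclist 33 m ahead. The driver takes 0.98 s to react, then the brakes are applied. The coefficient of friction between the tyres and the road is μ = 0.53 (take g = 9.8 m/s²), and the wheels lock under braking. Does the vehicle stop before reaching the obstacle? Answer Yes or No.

No

a = μg = 0.53 × 9.8 = 5.194 m/s².
Reaction distance = 21.5000 × 0.98 = 21.070 m.
Braking distance = v²/(2a) = 462.250 / 10.388 = 44.498 m.
Total stopping distance = 21.070 + 44.498 = 65.568 m, vs 33 m available — it cannot stop in time and overshoots by 65.568 − 33 = 32.568 m.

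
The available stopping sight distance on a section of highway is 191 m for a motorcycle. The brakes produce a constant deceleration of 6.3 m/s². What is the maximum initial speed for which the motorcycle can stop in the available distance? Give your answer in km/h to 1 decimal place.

v²/(2a) = d ⇒ v = √(2 × 6.300 × 191) = √2406.60 = 49.0571 m/s.
49.0571 m/s × 3.6 = 176.606 km/h.

Maximum speed ≈ 176.6 km/h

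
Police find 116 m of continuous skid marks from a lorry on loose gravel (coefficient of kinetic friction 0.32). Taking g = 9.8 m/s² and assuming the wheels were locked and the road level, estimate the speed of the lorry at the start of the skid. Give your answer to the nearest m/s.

Initial speed ≈ 27 m/s

Deceleration a = μg = 0.32 × 9.8 = 3.136 m/s².
v = √(2a·d) = √(2 × 3.136 × 116) = √727.552 = 26.9732 m/s.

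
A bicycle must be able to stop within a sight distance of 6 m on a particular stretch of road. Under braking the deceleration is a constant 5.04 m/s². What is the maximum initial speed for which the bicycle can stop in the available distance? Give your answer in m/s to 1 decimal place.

v²/(2a) = d ⇒ v = √(2 × 5.040 × 6) = √60.48 = 7.7769 m/s.

Maximum speed ≈ 7.8 m/s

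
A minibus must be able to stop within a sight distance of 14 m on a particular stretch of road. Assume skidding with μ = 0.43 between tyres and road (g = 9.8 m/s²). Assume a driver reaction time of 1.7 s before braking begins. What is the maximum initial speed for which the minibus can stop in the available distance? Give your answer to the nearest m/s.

a = μg = 0.43 × 9.8 = 4.214 m/s².
Stopping distance: v·t_r + v²/(2a) = 14 with t_r = 1.7 s and a = 4.214 m/s².
So v² + 14.328 v − 117.99 = 0.
Positive root: v = −a·t_r + √((a·t_r)² + 2a·d) = −7.164 + √(51.323 + 117.99) = 5.8480 m/s.

Maximum speed ≈ 6 m/s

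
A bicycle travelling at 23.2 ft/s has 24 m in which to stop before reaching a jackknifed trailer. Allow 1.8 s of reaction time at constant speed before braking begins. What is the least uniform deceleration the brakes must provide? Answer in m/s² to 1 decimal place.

Required deceleration ≈ 2.2 m/s²

23.2 ft/s × 0.3048 = 7.0714 m/s.
Distance covered during reaction = 7.0714 × 1.8 = 12.729 m.
Distance available for braking: 24 − 12.729 = 11.271 m.
v² = 2a·d ⇒ a = v²/(2d) = 7.0714² / (2 × 11.271) = 50.005 / 22.542 = 2.2183 m/s².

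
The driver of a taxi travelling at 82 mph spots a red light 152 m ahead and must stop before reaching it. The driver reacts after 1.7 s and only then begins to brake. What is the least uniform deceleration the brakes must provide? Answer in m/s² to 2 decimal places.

82 mph × 0.44704 = 36.6573 m/s.
Distance covered during reaction = 36.6573 × 1.7 = 62.317 m.
Distance available for braking: 152 − 62.317 = 89.683 m.
v² = 2a·d ⇒ a = v²/(2d) = 36.6573² / (2 × 89.683) = 1343.758 / 179.366 = 7.4917 m/s².

Required deceleration ≈ 7.49 m/s²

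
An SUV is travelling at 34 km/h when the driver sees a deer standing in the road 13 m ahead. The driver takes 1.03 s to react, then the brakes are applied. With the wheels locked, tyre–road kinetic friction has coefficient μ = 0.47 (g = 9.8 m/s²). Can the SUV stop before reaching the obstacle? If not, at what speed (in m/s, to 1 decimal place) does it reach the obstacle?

34 km/h ÷ 3.6 = 9.4444 m/s.
a = μg = 0.47 × 9.8 = 4.606 m/s².
Reaction distance = 9.4444 × 1.03 = 9.728 m.
Braking distance needed to stop: v²/(2a) = 89.197 / 9.212 = 9.683 m, so total needed = 9.728 + 9.683 = 19.411 m > 13 m — it cannot stop.
Distance remaining when braking begins: 13 − 9.728 = 3.272 m.
v² = v₀² − 2a·d = 89.197 − 2 × 4.606 × 3.272 = 59.055 m²/s².
v = √59.055 = 7.685 m/s.

No — it strikes the obstacle at 7.7 m/s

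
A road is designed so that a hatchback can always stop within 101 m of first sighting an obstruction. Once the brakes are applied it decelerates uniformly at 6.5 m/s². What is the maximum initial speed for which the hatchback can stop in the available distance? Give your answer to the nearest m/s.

Maximum speed ≈ 36 m/s

v²/(2a) = d ⇒ v = √(2 × 6.500 × 101) = √1313.00 = 36.2353 m/s.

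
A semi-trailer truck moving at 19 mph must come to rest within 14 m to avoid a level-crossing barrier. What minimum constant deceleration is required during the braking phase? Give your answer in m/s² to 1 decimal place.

19 mph × 0.44704 = 8.4938 m/s.
v² = 2a·d ⇒ a = v²/(2d) = 8.4938² / (2 × 14.000) = 72.145 / 28.000 = 2.5766 m/s².

Required deceleration ≈ 2.6 m/s²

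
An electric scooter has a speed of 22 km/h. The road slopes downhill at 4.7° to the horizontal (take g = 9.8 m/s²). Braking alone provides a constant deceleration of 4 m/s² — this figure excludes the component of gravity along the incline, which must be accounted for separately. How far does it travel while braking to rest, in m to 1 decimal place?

Braking distance ≈ 5.8 m

22 km/h ÷ 3.6 = 6.1111 m/s.
Gravity along the downhill slope reduces the braking deceleration: a_eff = 4.000 − 9.8·sin 4.7° = 4.000 − 0.803 = 3.197 m/s².
Braking distance = v²/(2a) = 6.1111² / (2 × 3.197) = 37.346 / 6.394 = 5.841 m.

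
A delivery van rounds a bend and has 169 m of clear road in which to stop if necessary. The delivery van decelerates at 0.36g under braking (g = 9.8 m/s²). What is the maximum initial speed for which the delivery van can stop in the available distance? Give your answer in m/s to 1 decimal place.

a = 0.36 × 9.8 = 3.528 m/s².
v²/(2a) = d ⇒ v = √(2 × 3.528 × 169) = √1192.46 = 34.5320 m/s.

Maximum speed ≈ 34.5 m/s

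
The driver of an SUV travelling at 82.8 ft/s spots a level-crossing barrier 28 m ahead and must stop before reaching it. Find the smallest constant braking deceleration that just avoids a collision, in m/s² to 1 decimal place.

Required deceleration ≈ 11.4 m/s²

82.8 ft/s × 0.3048 = 25.2374 m/s.
v² = 2a·d ⇒ a = v²/(2d) = 25.2374² / (2 × 28.000) = 636.926 / 56.000 = 11.3737 m/s².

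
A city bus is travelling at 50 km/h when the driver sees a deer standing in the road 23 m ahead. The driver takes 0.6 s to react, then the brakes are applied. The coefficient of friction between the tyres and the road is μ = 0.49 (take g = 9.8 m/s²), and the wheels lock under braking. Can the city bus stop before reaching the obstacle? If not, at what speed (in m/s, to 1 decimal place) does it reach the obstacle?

No — it strikes the obstacle at 7.2 m/s

50 km/h ÷ 3.6 = 13.8889 m/s.
a = μg = 0.49 × 9.8 = 4.802 m/s².
Reaction distance = 13.8889 × 0.6 = 8.333 m.
Braking distance needed to stop: v²/(2a) = 192.902 / 9.604 = 20.086 m, so total needed = 8.333 + 20.086 = 28.419 m > 23 m — it cannot stop.
Distance remaining when braking begins: 23 − 8.333 = 14.667 m.
v² = v₀² − 2a·d = 192.902 − 2 × 4.802 × 14.667 = 52.040 m²/s².
v = √52.040 = 7.214 m/s.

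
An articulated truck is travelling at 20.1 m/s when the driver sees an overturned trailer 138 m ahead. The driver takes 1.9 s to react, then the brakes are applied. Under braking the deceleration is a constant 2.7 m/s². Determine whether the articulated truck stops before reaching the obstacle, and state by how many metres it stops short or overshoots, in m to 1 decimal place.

Yes — it stops 25.0 m short of the obstacle

Reaction distance = 20.1000 × 1.9 = 38.190 m.
Braking distance = v²/(2a) = 404.010 / 5.400 = 74.817 m.
Total stopping distance = 38.190 + 74.817 = 113.007 m, vs 138 m available — it stops with 138 − 113.007 = 24.993 m to spare.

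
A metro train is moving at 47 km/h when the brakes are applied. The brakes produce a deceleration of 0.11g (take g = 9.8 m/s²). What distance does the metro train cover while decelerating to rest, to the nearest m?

Braking distance ≈ 79 m

47 km/h ÷ 3.6 = 13.0556 m/s.
a = 0.11 × 9.8 = 1.078 m/s².
Braking distance = v²/(2a) = 13.0556² / (2 × 1.078) = 170.449 / 2.156 = 79.058 m.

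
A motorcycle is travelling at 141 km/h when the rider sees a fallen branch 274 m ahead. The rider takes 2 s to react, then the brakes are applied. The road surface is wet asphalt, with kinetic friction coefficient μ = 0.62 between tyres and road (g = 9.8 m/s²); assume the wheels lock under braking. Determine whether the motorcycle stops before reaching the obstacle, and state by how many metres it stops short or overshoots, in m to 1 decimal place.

Yes — it stops 69.4 m short of the obstacle

141 km/h ÷ 3.6 = 39.1667 m/s.
a = μg = 0.62 × 9.8 = 6.076 m/s².
Reaction distance = 39.1667 × 2 = 78.333 m.
Braking distance = v²/(2a) = 1534.030 / 12.152 = 126.237 m.
Total stopping distance = 78.333 + 126.237 = 204.570 m, vs 274 m available — it stops with 274 − 204.570 = 69.430 m to spare.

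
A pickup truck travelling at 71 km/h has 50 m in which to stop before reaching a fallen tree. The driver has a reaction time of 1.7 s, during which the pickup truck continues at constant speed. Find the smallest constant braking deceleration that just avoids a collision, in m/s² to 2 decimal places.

71 km/h ÷ 3.6 = 19.7222 m/s.
Distance covered during reaction = 19.7222 × 1.7 = 33.528 m.
Distance available for braking: 50 − 33.528 = 16.472 m.
v² = 2a·d ⇒ a = v²/(2d) = 19.7222² / (2 × 16.472) = 388.965 / 32.944 = 11.8069 m/s².

Required deceleration ≈ 11.81 m/s²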